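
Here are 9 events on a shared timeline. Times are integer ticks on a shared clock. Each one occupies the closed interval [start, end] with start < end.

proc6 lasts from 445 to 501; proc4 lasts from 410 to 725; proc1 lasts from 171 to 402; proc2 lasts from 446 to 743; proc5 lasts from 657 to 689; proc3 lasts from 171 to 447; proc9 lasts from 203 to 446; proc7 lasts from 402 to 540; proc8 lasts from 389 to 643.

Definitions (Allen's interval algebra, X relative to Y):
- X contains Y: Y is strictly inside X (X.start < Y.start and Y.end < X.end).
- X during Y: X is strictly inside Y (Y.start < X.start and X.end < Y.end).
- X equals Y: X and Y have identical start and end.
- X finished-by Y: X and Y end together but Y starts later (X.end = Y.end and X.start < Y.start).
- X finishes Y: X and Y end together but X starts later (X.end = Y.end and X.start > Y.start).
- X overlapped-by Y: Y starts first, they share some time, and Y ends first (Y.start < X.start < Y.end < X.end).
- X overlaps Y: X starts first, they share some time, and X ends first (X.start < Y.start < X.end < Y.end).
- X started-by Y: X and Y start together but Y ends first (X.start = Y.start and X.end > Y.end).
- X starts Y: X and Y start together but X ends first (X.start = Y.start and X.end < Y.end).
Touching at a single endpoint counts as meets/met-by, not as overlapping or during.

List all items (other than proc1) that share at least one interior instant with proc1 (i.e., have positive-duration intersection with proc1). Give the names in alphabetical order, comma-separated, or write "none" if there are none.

Target proc1 = [171, 402].
proc2 [446, 743] → after → no.
proc3 [171, 447] → started-by → yes.
proc4 [410, 725] → after → no.
proc5 [657, 689] → after → no.
proc6 [445, 501] → after → no.
proc7 [402, 540] → met-by → no.
proc8 [389, 643] → overlapped-by → yes.
proc9 [203, 446] → overlapped-by → yes.
Result: proc3, proc8, proc9.

proc3, proc8, proc9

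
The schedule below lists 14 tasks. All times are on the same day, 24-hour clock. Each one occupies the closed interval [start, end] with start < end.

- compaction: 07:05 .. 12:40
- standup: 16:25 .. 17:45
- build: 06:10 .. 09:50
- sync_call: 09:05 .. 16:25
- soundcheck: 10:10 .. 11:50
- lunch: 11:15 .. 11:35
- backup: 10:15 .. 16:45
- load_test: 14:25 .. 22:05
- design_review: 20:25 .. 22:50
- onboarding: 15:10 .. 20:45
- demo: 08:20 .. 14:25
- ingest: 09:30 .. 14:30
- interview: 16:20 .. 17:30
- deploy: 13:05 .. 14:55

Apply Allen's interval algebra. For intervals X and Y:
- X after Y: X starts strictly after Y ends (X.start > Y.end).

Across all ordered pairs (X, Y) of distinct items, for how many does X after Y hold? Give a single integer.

43

Checking all 182 ordered pairs for relation 'after'; matching pairs in alphabetical order:
(backup, build): backup after build ✓
(deploy, build): deploy after build ✓
(deploy, compaction): deploy after compaction ✓
(deploy, lunch): deploy after lunch ✓
(deploy, soundcheck): deploy after soundcheck ✓
(design_review, backup): design_review after backup ✓
(design_review, build): design_review after build ✓
(design_review, compaction): design_review after compaction ✓
(design_review, demo): design_review after demo ✓
(design_review, deploy): design_review after deploy ✓
(design_review, ingest): design_review after ingest ✓
(design_review, interview): design_review after interview ✓
(design_review, lunch): design_review after lunch ✓
(design_review, soundcheck): design_review after soundcheck ✓
(design_review, standup): design_review after standup ✓
(design_review, sync_call): design_review after sync_call ✓
(interview, build): interview after build ✓
(interview, compaction): interview after compaction ✓
(interview, demo): interview after demo ✓
(interview, deploy): interview after deploy ✓
(interview, ingest): interview after ingest ✓
(interview, lunch): interview after lunch ✓
(interview, soundcheck): interview after soundcheck ✓
(load_test, build): load_test after build ✓
... plus 19 further pairs not listed.
Count: 43.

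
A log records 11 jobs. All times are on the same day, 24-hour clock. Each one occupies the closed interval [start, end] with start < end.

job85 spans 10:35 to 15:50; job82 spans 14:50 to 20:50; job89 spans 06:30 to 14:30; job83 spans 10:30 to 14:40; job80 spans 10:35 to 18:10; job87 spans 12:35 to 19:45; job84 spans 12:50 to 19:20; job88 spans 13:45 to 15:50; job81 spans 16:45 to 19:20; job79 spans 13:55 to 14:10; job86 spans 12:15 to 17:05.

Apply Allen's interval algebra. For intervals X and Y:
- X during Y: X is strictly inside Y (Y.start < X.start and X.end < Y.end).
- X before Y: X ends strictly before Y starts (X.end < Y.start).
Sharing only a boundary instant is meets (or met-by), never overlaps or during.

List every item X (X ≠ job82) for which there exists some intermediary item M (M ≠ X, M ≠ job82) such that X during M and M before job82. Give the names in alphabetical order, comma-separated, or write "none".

job79

Target job82 = [14:50, 20:50].
Intermediaries M with M before job82: job79, job83, job89.
Via job79 — items with X during job79: none.
Via job83 — items with X during job83: job79.
Via job89 — items with X during job89: job79.
Union: job79.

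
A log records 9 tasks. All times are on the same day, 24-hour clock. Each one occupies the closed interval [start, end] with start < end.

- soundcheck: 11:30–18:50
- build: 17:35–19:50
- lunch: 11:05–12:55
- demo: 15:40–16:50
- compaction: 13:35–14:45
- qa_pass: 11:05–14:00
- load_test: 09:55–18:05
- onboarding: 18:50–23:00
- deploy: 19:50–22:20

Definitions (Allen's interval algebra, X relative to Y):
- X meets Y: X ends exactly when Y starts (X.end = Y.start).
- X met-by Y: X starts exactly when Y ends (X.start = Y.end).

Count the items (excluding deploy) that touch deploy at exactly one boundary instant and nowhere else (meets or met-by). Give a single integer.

Target deploy = [19:50, 22:20].
build [17:35, 19:50] → meets → counts.
compaction [13:35, 14:45] → before → no.
demo [15:40, 16:50] → before → no.
load_test [09:55, 18:05] → before → no.
lunch [11:05, 12:55] → before → no.
onboarding [18:50, 23:00] → contains → no.
qa_pass [11:05, 14:00] → before → no.
soundcheck [11:30, 18:50] → before → no.
Total: 1.

1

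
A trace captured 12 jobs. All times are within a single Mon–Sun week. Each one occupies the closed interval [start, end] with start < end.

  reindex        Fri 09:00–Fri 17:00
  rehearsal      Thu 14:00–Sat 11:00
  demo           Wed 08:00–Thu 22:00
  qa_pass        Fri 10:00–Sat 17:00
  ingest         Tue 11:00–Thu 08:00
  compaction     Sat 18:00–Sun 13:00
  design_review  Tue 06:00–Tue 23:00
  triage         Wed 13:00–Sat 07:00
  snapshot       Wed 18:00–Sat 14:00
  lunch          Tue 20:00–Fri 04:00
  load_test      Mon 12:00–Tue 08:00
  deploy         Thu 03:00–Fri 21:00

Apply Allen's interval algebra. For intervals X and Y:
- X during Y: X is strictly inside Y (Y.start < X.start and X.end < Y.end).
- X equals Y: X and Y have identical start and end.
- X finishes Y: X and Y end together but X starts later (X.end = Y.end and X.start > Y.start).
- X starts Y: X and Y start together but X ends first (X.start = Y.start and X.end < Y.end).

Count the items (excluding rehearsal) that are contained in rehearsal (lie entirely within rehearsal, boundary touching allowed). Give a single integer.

1

Target rehearsal = [Thu 14:00, Sat 11:00].
compaction [Sat 18:00, Sun 13:00] → after → no.
demo [Wed 08:00, Thu 22:00] → overlaps → no.
deploy [Thu 03:00, Fri 21:00] → overlaps → no.
design_review [Tue 06:00, Tue 23:00] → before → no.
ingest [Tue 11:00, Thu 08:00] → before → no.
load_test [Mon 12:00, Tue 08:00] → before → no.
lunch [Tue 20:00, Fri 04:00] → overlaps → no.
qa_pass [Fri 10:00, Sat 17:00] → overlapped-by → no.
reindex [Fri 09:00, Fri 17:00] → during → counts.
snapshot [Wed 18:00, Sat 14:00] → contains → no.
triage [Wed 13:00, Sat 07:00] → overlaps → no.
Total: 1.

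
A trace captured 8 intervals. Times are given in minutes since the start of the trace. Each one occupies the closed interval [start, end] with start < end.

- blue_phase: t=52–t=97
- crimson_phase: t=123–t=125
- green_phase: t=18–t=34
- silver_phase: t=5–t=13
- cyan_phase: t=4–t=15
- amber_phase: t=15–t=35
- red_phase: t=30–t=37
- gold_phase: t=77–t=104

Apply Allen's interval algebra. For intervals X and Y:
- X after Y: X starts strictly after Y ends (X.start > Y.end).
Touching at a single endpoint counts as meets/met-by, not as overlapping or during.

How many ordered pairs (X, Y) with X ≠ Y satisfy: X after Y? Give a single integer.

22

Checking all 56 ordered pairs for relation 'after'; matching pairs in alphabetical order:
(amber_phase, silver_phase): amber_phase after silver_phase ✓
(blue_phase, amber_phase): blue_phase after amber_phase ✓
(blue_phase, cyan_phase): blue_phase after cyan_phase ✓
(blue_phase, green_phase): blue_phase after green_phase ✓
(blue_phase, red_phase): blue_phase after red_phase ✓
(blue_phase, silver_phase): blue_phase after silver_phase ✓
(crimson_phase, amber_phase): crimson_phase after amber_phase ✓
(crimson_phase, blue_phase): crimson_phase after blue_phase ✓
(crimson_phase, cyan_phase): crimson_phase after cyan_phase ✓
(crimson_phase, gold_phase): crimson_phase after gold_phase ✓
(crimson_phase, green_phase): crimson_phase after green_phase ✓
(crimson_phase, red_phase): crimson_phase after red_phase ✓
(crimson_phase, silver_phase): crimson_phase after silver_phase ✓
(gold_phase, amber_phase): gold_phase after amber_phase ✓
(gold_phase, cyan_phase): gold_phase after cyan_phase ✓
(gold_phase, green_phase): gold_phase after green_phase ✓
(gold_phase, red_phase): gold_phase after red_phase ✓
(gold_phase, silver_phase): gold_phase after silver_phase ✓
(green_phase, cyan_phase): green_phase after cyan_phase ✓
(green_phase, silver_phase): green_phase after silver_phase ✓
(red_phase, cyan_phase): red_phase after cyan_phase ✓
(red_phase, silver_phase): red_phase after silver_phase ✓
Count: 22.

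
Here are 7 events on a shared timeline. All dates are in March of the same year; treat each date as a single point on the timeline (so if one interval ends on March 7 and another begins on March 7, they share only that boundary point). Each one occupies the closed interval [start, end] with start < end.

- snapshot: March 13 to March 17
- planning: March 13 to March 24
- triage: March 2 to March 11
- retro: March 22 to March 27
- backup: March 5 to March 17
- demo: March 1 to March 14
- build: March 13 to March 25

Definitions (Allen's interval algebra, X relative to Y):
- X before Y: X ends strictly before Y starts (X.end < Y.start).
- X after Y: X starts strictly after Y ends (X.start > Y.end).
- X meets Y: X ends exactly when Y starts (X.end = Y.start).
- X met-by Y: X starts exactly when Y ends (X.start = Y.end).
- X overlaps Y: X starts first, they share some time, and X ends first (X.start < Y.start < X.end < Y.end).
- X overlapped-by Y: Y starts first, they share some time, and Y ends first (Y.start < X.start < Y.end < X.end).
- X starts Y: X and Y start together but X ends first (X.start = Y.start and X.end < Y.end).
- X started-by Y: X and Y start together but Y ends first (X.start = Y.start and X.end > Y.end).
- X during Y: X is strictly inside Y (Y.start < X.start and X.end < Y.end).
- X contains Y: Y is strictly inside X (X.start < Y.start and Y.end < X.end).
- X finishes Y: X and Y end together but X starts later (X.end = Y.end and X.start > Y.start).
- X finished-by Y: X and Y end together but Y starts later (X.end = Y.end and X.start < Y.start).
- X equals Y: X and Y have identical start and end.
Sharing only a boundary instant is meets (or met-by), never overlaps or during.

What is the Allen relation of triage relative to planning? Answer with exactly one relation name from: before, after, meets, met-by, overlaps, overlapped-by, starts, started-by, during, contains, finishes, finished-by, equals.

triage = [March 2, March 11]; planning = [March 13, March 24].
Compare endpoints: triage.start < planning.start, triage.start < planning.end, triage.end < planning.start, triage.end < planning.end.
That pattern is 'before'.

before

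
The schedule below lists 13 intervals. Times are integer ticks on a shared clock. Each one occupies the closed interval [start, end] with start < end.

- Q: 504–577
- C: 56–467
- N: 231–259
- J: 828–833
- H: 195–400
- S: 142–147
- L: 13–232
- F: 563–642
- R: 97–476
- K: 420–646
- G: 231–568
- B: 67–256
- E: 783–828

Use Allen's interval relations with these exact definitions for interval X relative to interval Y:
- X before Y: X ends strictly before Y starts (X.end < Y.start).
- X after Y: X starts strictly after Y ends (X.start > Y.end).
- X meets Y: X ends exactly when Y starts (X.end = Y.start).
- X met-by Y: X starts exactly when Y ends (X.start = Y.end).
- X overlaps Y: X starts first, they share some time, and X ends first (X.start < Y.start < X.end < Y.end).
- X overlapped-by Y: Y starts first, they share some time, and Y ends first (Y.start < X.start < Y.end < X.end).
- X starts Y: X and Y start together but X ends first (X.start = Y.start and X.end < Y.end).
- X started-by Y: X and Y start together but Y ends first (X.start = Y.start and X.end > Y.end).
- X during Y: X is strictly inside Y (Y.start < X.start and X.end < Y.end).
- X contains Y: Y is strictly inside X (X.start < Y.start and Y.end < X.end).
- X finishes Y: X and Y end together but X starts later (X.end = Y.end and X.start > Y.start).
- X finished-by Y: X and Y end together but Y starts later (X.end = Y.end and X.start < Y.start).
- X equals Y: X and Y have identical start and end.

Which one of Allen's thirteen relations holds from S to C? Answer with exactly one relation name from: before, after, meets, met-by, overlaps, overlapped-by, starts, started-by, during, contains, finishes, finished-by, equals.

S = [142, 147]; C = [56, 467].
Compare endpoints: S.start > C.start, S.start < C.end, S.end > C.start, S.end < C.end.
That pattern is 'during'.

during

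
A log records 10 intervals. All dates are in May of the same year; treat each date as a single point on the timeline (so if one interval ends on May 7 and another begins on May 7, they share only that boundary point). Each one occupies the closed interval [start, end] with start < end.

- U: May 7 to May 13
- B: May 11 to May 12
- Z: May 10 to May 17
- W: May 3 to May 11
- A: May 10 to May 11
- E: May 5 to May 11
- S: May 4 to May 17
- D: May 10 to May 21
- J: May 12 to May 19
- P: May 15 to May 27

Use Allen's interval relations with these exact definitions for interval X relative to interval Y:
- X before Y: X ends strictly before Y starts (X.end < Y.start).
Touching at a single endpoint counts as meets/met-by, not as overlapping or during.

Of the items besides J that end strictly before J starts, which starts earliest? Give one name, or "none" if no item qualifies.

Target J = [May 12, May 19].
A [May 10, May 11] → before → candidate.
B [May 11, May 12] → meets → excluded.
D [May 10, May 21] → contains → excluded.
E [May 5, May 11] → before → candidate.
P [May 15, May 27] → overlapped-by → excluded.
S [May 4, May 17] → overlaps → excluded.
U [May 7, May 13] → overlaps → excluded.
W [May 3, May 11] → before → candidate.
Z [May 10, May 17] → overlaps → excluded.
Among candidates, earliest start is May 3 → W.

W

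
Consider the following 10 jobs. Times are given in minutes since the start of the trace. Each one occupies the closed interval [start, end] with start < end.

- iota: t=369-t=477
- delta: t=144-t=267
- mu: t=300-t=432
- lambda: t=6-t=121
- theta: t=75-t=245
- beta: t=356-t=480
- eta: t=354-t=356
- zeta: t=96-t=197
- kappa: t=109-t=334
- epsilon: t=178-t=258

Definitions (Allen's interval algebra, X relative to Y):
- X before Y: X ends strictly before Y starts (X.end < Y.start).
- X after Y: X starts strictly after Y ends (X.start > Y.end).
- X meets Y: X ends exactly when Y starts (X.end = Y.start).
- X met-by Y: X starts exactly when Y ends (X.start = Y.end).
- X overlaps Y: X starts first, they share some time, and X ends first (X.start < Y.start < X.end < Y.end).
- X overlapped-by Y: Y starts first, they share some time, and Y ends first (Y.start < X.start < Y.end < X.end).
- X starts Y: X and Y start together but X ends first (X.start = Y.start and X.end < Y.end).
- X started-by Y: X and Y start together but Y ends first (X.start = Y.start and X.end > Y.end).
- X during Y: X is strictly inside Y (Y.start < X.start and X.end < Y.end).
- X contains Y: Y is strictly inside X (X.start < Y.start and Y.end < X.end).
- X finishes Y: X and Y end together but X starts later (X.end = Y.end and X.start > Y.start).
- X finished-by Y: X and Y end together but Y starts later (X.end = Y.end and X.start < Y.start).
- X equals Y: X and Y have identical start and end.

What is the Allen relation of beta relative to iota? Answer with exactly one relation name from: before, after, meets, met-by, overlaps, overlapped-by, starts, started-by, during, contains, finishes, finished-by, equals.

contains

beta = [t=356, t=480]; iota = [t=369, t=477].
Compare endpoints: beta.start < iota.start, beta.start < iota.end, beta.end > iota.start, beta.end > iota.end.
That pattern is 'contains'.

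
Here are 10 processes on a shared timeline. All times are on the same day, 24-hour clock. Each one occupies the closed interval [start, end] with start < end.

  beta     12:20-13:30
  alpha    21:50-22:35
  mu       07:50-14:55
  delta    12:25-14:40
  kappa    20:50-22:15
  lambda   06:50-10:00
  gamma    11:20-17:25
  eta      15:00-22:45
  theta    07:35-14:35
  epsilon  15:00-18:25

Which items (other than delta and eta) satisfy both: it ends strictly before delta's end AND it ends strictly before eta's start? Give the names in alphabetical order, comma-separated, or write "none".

beta, lambda, theta

Conditions: its end is strictly before delta's end (X.end < 14:40) AND its end is strictly before eta's start (X.end < 15:00).
alpha: end 22:35 < 14:40? ✗; end 22:35 < 15:00? ✗ → no.
beta: end 13:30 < 14:40? ✓; end 13:30 < 15:00? ✓ → yes.
epsilon: end 18:25 < 14:40? ✗; end 18:25 < 15:00? ✗ → no.
gamma: end 17:25 < 14:40? ✗; end 17:25 < 15:00? ✗ → no.
kappa: end 22:15 < 14:40? ✗; end 22:15 < 15:00? ✗ → no.
lambda: end 10:00 < 14:40? ✓; end 10:00 < 15:00? ✓ → yes.
mu: end 14:55 < 14:40? ✗; end 14:55 < 15:00? ✓ → no.
theta: end 14:35 < 14:40? ✓; end 14:35 < 15:00? ✓ → yes.
Result: beta, lambda, theta.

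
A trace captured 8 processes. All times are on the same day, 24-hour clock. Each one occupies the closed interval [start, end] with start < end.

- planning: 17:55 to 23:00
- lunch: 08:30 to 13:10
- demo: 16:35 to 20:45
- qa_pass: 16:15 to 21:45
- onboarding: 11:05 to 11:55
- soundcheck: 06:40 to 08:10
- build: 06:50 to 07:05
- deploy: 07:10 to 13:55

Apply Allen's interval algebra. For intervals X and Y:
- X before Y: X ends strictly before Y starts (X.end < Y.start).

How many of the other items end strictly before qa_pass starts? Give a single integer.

5

Target qa_pass = [16:15, 21:45].
build [06:50, 07:05] → before → counts.
demo [16:35, 20:45] → during → no.
deploy [07:10, 13:55] → before → counts.
lunch [08:30, 13:10] → before → counts.
onboarding [11:05, 11:55] → before → counts.
planning [17:55, 23:00] → overlapped-by → no.
soundcheck [06:40, 08:10] → before → counts.
Total: 5.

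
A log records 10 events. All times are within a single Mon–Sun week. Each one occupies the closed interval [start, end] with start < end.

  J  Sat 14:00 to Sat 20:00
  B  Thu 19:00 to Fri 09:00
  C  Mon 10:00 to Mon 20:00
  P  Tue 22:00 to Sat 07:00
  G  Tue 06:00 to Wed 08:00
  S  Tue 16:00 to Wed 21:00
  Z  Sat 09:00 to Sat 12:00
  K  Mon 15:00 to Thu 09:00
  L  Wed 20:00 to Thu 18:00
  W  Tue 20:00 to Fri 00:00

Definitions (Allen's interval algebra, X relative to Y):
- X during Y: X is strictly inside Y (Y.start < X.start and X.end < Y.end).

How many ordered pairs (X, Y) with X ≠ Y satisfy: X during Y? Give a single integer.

5

Checking all 90 ordered pairs for relation 'during'; matching pairs in alphabetical order:
(B, P): B during P ✓
(G, K): G during K ✓
(L, P): L during P ✓
(L, W): L during W ✓
(S, K): S during K ✓
Count: 5.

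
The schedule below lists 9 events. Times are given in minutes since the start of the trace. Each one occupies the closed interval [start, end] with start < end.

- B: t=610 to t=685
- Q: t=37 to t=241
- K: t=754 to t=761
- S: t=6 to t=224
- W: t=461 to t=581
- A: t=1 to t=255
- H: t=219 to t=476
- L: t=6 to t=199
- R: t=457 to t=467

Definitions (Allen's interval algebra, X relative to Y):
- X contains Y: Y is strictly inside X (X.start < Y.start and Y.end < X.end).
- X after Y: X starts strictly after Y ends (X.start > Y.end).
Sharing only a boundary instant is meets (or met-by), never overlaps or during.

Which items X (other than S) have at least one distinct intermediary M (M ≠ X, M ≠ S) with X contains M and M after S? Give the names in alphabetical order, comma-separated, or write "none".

Target S = [t=6, t=224].
Intermediaries M with M after S: B, K, R, W.
Via B — items with X contains B: none.
Via K — items with X contains K: none.
Via R — items with X contains R: H.
Via W — items with X contains W: none.
Union: H.

H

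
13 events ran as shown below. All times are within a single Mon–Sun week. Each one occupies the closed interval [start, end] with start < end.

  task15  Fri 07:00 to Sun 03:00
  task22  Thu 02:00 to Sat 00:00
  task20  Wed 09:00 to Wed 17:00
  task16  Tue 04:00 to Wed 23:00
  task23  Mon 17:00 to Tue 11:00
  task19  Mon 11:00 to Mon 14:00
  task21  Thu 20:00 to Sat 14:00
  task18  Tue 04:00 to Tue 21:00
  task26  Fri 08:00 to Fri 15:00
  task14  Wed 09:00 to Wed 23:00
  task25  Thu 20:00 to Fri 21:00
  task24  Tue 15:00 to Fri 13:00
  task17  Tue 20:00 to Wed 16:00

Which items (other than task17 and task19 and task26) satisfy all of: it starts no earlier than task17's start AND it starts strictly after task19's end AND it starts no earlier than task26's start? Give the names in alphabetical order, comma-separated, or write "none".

none

Conditions: its start is no earlier than task17's start (X.start >= Tue 20:00) AND its start is strictly after task19's end (X.start > Mon 14:00) AND its start is no earlier than task26's start (X.start >= Fri 08:00).
task14: start Wed 09:00 >= Tue 20:00? ✓; start Wed 09:00 > Mon 14:00? ✓; start Wed 09:00 >= Fri 08:00? ✗ → no.
task15: start Fri 07:00 >= Tue 20:00? ✓; start Fri 07:00 > Mon 14:00? ✓; start Fri 07:00 >= Fri 08:00? ✗ → no.
task16: start Tue 04:00 >= Tue 20:00? ✗; start Tue 04:00 > Mon 14:00? ✓; start Tue 04:00 >= Fri 08:00? ✗ → no.
task18: start Tue 04:00 >= Tue 20:00? ✗; start Tue 04:00 > Mon 14:00? ✓; start Tue 04:00 >= Fri 08:00? ✗ → no.
task20: start Wed 09:00 >= Tue 20:00? ✓; start Wed 09:00 > Mon 14:00? ✓; start Wed 09:00 >= Fri 08:00? ✗ → no.
task21: start Thu 20:00 >= Tue 20:00? ✓; start Thu 20:00 > Mon 14:00? ✓; start Thu 20:00 >= Fri 08:00? ✗ → no.
task22: start Thu 02:00 >= Tue 20:00? ✓; start Thu 02:00 > Mon 14:00? ✓; start Thu 02:00 >= Fri 08:00? ✗ → no.
task23: start Mon 17:00 >= Tue 20:00? ✗; start Mon 17:00 > Mon 14:00? ✓; start Mon 17:00 >= Fri 08:00? ✗ → no.
task24: start Tue 15:00 >= Tue 20:00? ✗; start Tue 15:00 > Mon 14:00? ✓; start Tue 15:00 >= Fri 08:00? ✗ → no.
task25: start Thu 20:00 >= Tue 20:00? ✓; start Thu 20:00 > Mon 14:00? ✓; start Thu 20:00 >= Fri 08:00? ✗ → no.
Result: none.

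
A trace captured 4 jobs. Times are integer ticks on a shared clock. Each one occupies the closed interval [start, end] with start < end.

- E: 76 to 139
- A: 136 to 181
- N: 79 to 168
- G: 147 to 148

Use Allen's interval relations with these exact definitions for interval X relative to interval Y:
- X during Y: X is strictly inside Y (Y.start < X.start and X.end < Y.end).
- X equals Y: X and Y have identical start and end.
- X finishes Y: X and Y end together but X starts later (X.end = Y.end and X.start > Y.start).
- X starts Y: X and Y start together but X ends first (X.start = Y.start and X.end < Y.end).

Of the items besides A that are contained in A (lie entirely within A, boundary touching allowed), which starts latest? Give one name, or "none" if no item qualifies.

Target A = [136, 181].
E [76, 139] → overlaps → excluded.
G [147, 148] → during → candidate.
N [79, 168] → overlaps → excluded.
Among candidates, latest start is 147 → G.

G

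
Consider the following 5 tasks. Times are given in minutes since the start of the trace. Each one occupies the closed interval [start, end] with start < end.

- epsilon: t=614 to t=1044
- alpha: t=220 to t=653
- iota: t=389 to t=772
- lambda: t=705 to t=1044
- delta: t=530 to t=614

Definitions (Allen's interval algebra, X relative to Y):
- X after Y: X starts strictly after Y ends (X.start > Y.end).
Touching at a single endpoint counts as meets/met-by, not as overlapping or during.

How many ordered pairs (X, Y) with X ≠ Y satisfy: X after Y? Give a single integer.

Checking all 20 ordered pairs for relation 'after'; matching pairs in alphabetical order:
(lambda, alpha): lambda after alpha ✓
(lambda, delta): lambda after delta ✓
Count: 2.

2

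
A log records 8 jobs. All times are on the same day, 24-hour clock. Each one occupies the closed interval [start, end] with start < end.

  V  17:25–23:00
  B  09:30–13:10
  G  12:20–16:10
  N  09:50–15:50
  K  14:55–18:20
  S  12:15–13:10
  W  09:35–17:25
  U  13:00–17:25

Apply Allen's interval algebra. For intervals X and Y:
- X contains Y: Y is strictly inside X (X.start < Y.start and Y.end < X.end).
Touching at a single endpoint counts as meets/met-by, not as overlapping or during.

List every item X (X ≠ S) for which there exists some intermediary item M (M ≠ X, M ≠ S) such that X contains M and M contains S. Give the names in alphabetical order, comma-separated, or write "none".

Target S = [12:15, 13:10].
Intermediaries M with M contains S: N, W.
Via N — items with X contains N: W.
Via W — items with X contains W: none.
Union: W.

W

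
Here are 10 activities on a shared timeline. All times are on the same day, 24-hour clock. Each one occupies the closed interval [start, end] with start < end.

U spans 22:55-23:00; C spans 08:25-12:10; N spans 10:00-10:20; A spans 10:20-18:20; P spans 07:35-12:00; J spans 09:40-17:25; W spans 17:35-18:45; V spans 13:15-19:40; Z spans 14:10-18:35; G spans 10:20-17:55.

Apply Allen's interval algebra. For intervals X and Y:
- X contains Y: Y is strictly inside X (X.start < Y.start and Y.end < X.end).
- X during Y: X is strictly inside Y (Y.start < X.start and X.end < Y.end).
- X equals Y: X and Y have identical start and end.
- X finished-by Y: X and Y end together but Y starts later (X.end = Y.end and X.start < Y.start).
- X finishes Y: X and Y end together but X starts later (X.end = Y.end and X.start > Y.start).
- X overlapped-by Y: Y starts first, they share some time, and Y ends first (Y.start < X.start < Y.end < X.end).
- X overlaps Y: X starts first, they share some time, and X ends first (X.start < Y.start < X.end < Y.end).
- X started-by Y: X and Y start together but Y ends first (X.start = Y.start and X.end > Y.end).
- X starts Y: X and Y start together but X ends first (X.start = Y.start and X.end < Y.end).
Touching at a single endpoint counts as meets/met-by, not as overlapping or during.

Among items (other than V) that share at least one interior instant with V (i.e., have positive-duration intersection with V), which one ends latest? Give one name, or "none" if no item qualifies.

W

Target V = [13:15, 19:40].
A [10:20, 18:20] → overlaps → candidate.
C [08:25, 12:10] → before → excluded.
G [10:20, 17:55] → overlaps → candidate.
J [09:40, 17:25] → overlaps → candidate.
N [10:00, 10:20] → before → excluded.
P [07:35, 12:00] → before → excluded.
U [22:55, 23:00] → after → excluded.
W [17:35, 18:45] → during → candidate.
Z [14:10, 18:35] → during → candidate.
Among candidates, latest end is 18:45 → W.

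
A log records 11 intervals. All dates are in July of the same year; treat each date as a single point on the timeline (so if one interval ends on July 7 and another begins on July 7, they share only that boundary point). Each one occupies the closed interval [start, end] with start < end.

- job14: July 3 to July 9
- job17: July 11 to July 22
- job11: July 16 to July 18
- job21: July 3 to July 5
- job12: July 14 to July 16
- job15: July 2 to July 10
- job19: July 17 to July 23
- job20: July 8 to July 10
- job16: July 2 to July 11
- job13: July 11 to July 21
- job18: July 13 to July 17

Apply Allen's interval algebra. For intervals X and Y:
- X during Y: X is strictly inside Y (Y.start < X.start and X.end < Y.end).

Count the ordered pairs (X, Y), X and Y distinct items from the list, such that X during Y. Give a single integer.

12

Checking all 110 ordered pairs for relation 'during'; matching pairs in alphabetical order:
(job11, job13): job11 during job13 ✓
(job11, job17): job11 during job17 ✓
(job12, job13): job12 during job13 ✓
(job12, job17): job12 during job17 ✓
(job12, job18): job12 during job18 ✓
(job14, job15): job14 during job15 ✓
(job14, job16): job14 during job16 ✓
(job18, job13): job18 during job13 ✓
(job18, job17): job18 during job17 ✓
(job20, job16): job20 during job16 ✓
(job21, job15): job21 during job15 ✓
(job21, job16): job21 during job16 ✓
Count: 12.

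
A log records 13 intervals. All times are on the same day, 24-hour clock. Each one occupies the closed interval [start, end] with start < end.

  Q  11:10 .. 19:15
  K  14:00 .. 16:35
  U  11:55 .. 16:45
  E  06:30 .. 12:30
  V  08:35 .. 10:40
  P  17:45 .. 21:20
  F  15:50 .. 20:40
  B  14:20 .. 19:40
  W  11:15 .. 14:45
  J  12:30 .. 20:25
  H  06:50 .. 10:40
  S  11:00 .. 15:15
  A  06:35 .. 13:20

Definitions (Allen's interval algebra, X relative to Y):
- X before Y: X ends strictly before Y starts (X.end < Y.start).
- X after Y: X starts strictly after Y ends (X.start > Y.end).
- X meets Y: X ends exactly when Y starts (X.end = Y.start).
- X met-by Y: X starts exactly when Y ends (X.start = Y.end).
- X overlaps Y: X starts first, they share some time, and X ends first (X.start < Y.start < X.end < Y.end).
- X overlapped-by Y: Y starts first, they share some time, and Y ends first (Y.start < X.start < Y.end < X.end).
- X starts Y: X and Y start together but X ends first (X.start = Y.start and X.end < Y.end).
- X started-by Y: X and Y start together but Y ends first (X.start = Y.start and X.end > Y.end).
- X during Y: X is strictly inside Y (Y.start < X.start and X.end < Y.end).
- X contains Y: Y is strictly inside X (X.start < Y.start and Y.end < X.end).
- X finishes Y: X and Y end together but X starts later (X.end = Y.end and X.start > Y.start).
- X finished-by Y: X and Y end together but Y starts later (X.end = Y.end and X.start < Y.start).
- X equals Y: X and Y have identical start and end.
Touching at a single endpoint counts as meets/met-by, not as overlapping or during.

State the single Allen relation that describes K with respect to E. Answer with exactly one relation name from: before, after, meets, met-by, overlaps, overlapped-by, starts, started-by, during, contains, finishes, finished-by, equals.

after

K = [14:00, 16:35]; E = [06:30, 12:30].
Compare endpoints: K.start > E.start, K.start > E.end, K.end > E.start, K.end > E.end.
That pattern is 'after'.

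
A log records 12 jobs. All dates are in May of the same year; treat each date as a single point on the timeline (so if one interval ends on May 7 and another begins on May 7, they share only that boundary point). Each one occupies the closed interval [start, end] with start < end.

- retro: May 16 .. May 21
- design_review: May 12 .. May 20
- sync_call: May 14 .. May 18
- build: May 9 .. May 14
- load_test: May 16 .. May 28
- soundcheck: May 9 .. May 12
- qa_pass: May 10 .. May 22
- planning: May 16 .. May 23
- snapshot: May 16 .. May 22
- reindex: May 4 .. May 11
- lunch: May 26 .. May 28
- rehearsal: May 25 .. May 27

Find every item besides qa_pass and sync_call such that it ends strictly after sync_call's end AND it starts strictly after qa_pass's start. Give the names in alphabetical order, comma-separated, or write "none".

Conditions: its end is strictly after sync_call's end (X.end > May 18) AND its start is strictly after qa_pass's start (X.start > May 10).
build: end May 14 > May 18? ✗; start May 9 > May 10? ✗ → no.
design_review: end May 20 > May 18? ✓; start May 12 > May 10? ✓ → yes.
load_test: end May 28 > May 18? ✓; start May 16 > May 10? ✓ → yes.
lunch: end May 28 > May 18? ✓; start May 26 > May 10? ✓ → yes.
planning: end May 23 > May 18? ✓; start May 16 > May 10? ✓ → yes.
rehearsal: end May 27 > May 18? ✓; start May 25 > May 10? ✓ → yes.
reindex: end May 11 > May 18? ✗; start May 4 > May 10? ✗ → no.
retro: end May 21 > May 18? ✓; start May 16 > May 10? ✓ → yes.
snapshot: end May 22 > May 18? ✓; start May 16 > May 10? ✓ → yes.
soundcheck: end May 12 > May 18? ✗; start May 9 > May 10? ✗ → no.
Result: design_review, load_test, lunch, planning, rehearsal, retro, snapshot.

design_review, load_test, lunch, planning, rehearsal, retro, snapshot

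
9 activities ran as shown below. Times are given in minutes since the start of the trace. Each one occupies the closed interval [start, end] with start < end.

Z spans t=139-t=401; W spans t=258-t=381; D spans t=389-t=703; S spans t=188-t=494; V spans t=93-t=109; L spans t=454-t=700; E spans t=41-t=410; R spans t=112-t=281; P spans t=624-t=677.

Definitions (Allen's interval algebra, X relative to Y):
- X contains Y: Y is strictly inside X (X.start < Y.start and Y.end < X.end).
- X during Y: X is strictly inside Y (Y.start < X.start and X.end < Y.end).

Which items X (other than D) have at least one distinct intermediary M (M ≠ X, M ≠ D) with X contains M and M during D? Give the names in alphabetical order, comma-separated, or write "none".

Target D = [t=389, t=703].
Intermediaries M with M during D: L, P.
Via L — items with X contains L: none.
Via P — items with X contains P: L.
Union: L.

L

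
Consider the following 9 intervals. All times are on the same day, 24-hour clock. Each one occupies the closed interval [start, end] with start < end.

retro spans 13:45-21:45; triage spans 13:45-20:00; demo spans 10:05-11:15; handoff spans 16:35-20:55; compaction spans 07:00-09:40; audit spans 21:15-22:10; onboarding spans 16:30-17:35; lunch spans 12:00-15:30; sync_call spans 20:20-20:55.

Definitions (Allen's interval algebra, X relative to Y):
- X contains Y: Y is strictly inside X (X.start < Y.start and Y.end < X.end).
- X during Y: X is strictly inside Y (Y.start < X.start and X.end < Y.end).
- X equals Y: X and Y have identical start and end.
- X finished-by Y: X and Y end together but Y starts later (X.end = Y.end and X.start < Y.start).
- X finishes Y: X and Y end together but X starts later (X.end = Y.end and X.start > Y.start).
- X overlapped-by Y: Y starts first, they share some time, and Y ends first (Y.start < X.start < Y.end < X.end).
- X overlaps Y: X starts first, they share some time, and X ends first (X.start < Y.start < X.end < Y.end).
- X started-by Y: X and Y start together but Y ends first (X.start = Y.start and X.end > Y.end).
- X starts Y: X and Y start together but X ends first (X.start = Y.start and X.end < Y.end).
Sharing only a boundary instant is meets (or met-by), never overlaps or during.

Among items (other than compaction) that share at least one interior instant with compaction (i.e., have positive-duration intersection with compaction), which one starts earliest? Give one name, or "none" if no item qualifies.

Target compaction = [07:00, 09:40].
audit [21:15, 22:10] → after → excluded.
demo [10:05, 11:15] → after → excluded.
handoff [16:35, 20:55] → after → excluded.
lunch [12:00, 15:30] → after → excluded.
onboarding [16:30, 17:35] → after → excluded.
retro [13:45, 21:45] → after → excluded.
sync_call [20:20, 20:55] → after → excluded.
triage [13:45, 20:00] → after → excluded.
No candidates → none.

none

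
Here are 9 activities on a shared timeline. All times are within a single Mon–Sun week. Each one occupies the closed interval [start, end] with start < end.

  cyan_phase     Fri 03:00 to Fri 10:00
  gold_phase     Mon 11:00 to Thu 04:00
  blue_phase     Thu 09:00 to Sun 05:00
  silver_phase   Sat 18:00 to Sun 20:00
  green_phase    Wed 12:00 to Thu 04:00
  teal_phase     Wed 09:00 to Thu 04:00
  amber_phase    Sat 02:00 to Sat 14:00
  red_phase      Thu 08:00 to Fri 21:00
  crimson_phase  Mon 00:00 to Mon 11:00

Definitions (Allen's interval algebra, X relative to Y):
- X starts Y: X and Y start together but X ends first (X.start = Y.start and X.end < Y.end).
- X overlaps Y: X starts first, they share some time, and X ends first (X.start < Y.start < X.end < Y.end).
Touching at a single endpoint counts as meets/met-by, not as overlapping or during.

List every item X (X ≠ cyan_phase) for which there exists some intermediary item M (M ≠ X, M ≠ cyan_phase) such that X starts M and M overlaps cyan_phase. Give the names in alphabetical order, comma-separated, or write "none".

none

Target cyan_phase = [Fri 03:00, Fri 10:00].
Intermediaries M with M overlaps cyan_phase: none.
Union: none.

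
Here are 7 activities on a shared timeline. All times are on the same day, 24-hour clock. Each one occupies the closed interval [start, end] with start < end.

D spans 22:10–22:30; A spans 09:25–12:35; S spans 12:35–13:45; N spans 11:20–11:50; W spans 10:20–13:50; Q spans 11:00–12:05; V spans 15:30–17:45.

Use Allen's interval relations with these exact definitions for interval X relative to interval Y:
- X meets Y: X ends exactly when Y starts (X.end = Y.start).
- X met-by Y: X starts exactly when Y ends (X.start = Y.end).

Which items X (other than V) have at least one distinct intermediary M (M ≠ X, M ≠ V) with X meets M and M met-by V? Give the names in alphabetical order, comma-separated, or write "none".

none

Target V = [15:30, 17:45].
Intermediaries M with M met-by V: none.
Union: none.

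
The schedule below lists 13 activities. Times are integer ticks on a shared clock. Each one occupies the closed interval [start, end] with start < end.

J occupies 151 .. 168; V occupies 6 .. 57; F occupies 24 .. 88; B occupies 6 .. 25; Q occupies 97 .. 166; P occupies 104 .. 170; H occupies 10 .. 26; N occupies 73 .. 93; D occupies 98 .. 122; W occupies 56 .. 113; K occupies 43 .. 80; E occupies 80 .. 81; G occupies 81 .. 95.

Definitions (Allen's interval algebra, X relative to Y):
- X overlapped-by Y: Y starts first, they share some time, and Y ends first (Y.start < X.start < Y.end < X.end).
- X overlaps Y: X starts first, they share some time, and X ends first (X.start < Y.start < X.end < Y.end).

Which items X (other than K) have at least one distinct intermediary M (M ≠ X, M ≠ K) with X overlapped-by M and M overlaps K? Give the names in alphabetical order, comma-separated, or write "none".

Target K = [43, 80].
Intermediaries M with M overlaps K: V.
Via V — items with X overlapped-by V: F, W.
Union: F, W.

F, W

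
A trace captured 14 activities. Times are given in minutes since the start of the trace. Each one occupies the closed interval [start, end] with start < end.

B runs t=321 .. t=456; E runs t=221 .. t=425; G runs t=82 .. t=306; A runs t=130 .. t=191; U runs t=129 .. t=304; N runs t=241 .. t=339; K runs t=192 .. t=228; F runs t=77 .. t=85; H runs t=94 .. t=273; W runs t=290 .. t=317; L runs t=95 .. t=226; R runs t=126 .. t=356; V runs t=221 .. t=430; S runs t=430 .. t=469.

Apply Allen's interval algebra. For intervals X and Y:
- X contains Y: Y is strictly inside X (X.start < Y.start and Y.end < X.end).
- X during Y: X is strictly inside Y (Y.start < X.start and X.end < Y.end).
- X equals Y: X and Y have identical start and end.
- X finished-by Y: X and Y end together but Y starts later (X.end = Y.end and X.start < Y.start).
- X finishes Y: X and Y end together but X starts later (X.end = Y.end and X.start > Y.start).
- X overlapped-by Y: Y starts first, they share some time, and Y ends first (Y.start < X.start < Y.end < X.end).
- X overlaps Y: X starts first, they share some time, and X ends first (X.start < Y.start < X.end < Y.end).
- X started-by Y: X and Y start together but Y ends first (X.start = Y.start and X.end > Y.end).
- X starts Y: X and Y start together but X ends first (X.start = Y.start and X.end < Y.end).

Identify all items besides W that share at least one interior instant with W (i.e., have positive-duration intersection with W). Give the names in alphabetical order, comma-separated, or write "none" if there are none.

Target W = [t=290, t=317].
A [t=130, t=191] → before → no.
B [t=321, t=456] → after → no.
E [t=221, t=425] → contains → yes.
F [t=77, t=85] → before → no.
G [t=82, t=306] → overlaps → yes.
H [t=94, t=273] → before → no.
K [t=192, t=228] → before → no.
L [t=95, t=226] → before → no.
N [t=241, t=339] → contains → yes.
R [t=126, t=356] → contains → yes.
S [t=430, t=469] → after → no.
U [t=129, t=304] → overlaps → yes.
V [t=221, t=430] → contains → yes.
Result: E, G, N, R, U, V.

E, G, N, R, U, V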